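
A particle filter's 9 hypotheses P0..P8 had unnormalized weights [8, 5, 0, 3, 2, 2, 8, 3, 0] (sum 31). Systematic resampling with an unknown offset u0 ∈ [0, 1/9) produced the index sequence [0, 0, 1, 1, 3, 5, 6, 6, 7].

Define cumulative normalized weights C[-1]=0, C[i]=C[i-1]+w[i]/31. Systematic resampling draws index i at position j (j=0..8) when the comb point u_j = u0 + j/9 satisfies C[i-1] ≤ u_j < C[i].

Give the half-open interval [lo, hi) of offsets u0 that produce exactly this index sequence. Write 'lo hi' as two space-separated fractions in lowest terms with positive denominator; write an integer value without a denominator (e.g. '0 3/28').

C = [8/31, 13/31, 13/31, 16/31, 18/31, 20/31, 28/31, 1, 1]
j=0 picked index 0: u0 ∈ [0, 8/31)
j=1 picked index 0: u0 ∈ [-1/9, 41/279)
j=2 picked index 1: u0 ∈ [10/279, 55/279)
j=3 picked index 1: u0 ∈ [-7/93, 8/93)
j=4 picked index 3: u0 ∈ [-7/279, 20/279)
j=5 picked index 5: u0 ∈ [7/279, 25/279)
j=6 picked index 6: u0 ∈ [-2/93, 22/93)
j=7 picked index 6: u0 ∈ [-37/279, 35/279)
j=8 picked index 7: u0 ∈ [4/279, 1/9)
intersection: [10/279, 20/279)

10/279 20/279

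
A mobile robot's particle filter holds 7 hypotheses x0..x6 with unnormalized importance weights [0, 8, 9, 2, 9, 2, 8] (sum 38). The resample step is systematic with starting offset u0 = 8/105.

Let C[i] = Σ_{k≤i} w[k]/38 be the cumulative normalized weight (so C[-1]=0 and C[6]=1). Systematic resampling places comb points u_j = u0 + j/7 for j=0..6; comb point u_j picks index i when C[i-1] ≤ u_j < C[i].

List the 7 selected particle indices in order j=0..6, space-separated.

1 2 2 4 4 6 6

C = [0, 4/19, 17/38, 1/2, 14/19, 15/19, 1]
j=0: u_0=8/105 ∈ [0, 4/19) → index 1
j=1: u_1=23/105 ∈ [4/19, 17/38) → index 2
j=2: u_2=38/105 ∈ [4/19, 17/38) → index 2
j=3: u_3=53/105 ∈ [1/2, 14/19) → index 4
j=4: u_4=68/105 ∈ [1/2, 14/19) → index 4
j=5: u_5=83/105 ∈ [15/19, 1) → index 6
j=6: u_6=14/15 ∈ [15/19, 1) → index 6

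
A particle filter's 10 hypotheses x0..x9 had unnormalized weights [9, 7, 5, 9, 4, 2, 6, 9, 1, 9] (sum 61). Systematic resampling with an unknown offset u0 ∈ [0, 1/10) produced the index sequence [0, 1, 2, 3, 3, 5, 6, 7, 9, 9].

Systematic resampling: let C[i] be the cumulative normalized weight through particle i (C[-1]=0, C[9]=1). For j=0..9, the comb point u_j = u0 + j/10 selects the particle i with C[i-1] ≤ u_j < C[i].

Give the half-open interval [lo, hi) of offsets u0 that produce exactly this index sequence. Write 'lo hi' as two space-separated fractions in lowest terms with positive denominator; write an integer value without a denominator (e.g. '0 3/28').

19/305 27/305

C = [9/61, 16/61, 21/61, 30/61, 34/61, 36/61, 42/61, 51/61, 52/61, 1]
j=0 picked index 0: u0 ∈ [0, 9/61)
j=1 picked index 1: u0 ∈ [29/610, 99/610)
j=2 picked index 2: u0 ∈ [19/305, 44/305)
j=3 picked index 3: u0 ∈ [27/610, 117/610)
j=4 picked index 3: u0 ∈ [-17/305, 28/305)
j=5 picked index 5: u0 ∈ [7/122, 11/122)
j=6 picked index 6: u0 ∈ [-3/305, 27/305)
j=7 picked index 7: u0 ∈ [-7/610, 83/610)
j=8 picked index 9: u0 ∈ [16/305, 1/5)
j=9 picked index 9: u0 ∈ [-29/610, 1/10)
intersection: [19/305, 27/305)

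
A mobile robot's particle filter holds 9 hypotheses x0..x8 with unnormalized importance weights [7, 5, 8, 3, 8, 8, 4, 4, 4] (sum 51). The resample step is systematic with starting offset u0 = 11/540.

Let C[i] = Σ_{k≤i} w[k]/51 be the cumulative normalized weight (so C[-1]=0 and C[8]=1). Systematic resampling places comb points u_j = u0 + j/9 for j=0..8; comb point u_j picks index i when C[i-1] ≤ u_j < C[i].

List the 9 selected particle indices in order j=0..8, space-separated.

0 0 2 2 4 4 5 6 7

C = [7/51, 4/17, 20/51, 23/51, 31/51, 13/17, 43/51, 47/51, 1]
j=0: u_0=11/540 ∈ [0, 7/51) → index 0
j=1: u_1=71/540 ∈ [0, 7/51) → index 0
j=2: u_2=131/540 ∈ [4/17, 20/51) → index 2
j=3: u_3=191/540 ∈ [4/17, 20/51) → index 2
j=4: u_4=251/540 ∈ [23/51, 31/51) → index 4
j=5: u_5=311/540 ∈ [23/51, 31/51) → index 4
j=6: u_6=371/540 ∈ [31/51, 13/17) → index 5
j=7: u_7=431/540 ∈ [13/17, 43/51) → index 6
j=8: u_8=491/540 ∈ [43/51, 47/51) → index 7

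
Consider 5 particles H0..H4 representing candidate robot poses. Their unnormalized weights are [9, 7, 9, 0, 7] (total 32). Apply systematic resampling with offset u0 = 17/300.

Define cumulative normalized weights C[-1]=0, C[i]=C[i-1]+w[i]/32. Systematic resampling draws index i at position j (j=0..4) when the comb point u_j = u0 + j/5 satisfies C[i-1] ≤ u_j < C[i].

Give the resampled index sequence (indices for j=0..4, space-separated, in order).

C = [9/32, 1/2, 25/32, 25/32, 1]
j=0: u_0=17/300 ∈ [0, 9/32) → index 0
j=1: u_1=77/300 ∈ [0, 9/32) → index 0
j=2: u_2=137/300 ∈ [9/32, 1/2) → index 1
j=3: u_3=197/300 ∈ [1/2, 25/32) → index 2
j=4: u_4=257/300 ∈ [25/32, 1) → index 4

0 0 1 2 4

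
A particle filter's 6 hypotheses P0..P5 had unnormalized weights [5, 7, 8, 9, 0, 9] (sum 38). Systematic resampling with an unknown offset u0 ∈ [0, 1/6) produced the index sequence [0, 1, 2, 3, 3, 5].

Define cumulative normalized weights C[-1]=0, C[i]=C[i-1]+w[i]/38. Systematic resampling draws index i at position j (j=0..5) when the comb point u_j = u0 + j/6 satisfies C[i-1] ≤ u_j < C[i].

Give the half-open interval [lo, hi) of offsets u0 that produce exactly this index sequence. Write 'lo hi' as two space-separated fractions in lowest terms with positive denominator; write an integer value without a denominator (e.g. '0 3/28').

1/38 11/114

C = [5/38, 6/19, 10/19, 29/38, 29/38, 1]
j=0 picked index 0: u0 ∈ [0, 5/38)
j=1 picked index 1: u0 ∈ [-2/57, 17/114)
j=2 picked index 2: u0 ∈ [-1/57, 11/57)
j=3 picked index 3: u0 ∈ [1/38, 5/19)
j=4 picked index 3: u0 ∈ [-8/57, 11/114)
j=5 picked index 5: u0 ∈ [-4/57, 1/6)
intersection: [1/38, 11/114)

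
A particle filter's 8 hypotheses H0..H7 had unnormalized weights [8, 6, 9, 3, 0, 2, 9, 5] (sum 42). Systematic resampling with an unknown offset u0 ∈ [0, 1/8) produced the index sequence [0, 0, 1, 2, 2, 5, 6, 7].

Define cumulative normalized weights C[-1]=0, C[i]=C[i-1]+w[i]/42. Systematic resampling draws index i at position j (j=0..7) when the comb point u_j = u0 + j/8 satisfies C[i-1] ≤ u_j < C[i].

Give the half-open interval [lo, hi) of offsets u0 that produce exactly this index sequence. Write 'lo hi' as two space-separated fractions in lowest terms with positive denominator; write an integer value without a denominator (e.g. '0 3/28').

C = [4/21, 1/3, 23/42, 13/21, 13/21, 2/3, 37/42, 1]
j=0 picked index 0: u0 ∈ [0, 4/21)
j=1 picked index 0: u0 ∈ [-1/8, 11/168)
j=2 picked index 1: u0 ∈ [-5/84, 1/12)
j=3 picked index 2: u0 ∈ [-1/24, 29/168)
j=4 picked index 2: u0 ∈ [-1/6, 1/21)
j=5 picked index 5: u0 ∈ [-1/168, 1/24)
j=6 picked index 6: u0 ∈ [-1/12, 11/84)
j=7 picked index 7: u0 ∈ [1/168, 1/8)
intersection: [1/168, 1/24)

1/168 1/24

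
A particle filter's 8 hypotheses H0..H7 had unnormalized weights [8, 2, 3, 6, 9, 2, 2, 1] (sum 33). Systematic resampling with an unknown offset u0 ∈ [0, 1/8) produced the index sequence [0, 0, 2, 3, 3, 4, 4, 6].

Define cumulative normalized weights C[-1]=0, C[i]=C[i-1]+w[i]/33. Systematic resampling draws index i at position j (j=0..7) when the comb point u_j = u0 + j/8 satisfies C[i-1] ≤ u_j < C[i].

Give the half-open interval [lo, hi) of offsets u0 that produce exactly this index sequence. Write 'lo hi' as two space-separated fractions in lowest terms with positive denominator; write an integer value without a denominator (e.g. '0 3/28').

C = [8/33, 10/33, 13/33, 19/33, 28/33, 10/11, 32/33, 1]
j=0 picked index 0: u0 ∈ [0, 8/33)
j=1 picked index 0: u0 ∈ [-1/8, 31/264)
j=2 picked index 2: u0 ∈ [7/132, 19/132)
j=3 picked index 3: u0 ∈ [5/264, 53/264)
j=4 picked index 3: u0 ∈ [-7/66, 5/66)
j=5 picked index 4: u0 ∈ [-13/264, 59/264)
j=6 picked index 4: u0 ∈ [-23/132, 13/132)
j=7 picked index 6: u0 ∈ [3/88, 25/264)
intersection: [7/132, 5/66)

7/132 5/66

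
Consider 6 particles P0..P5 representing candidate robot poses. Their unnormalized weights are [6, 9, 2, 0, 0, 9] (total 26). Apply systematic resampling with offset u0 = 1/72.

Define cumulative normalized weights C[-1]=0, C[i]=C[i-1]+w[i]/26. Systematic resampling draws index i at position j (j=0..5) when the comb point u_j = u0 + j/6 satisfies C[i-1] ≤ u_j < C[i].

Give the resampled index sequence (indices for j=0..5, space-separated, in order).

0 0 1 1 5 5

C = [3/13, 15/26, 17/26, 17/26, 17/26, 1]
j=0: u_0=1/72 ∈ [0, 3/13) → index 0
j=1: u_1=13/72 ∈ [0, 3/13) → index 0
j=2: u_2=25/72 ∈ [3/13, 15/26) → index 1
j=3: u_3=37/72 ∈ [3/13, 15/26) → index 1
j=4: u_4=49/72 ∈ [17/26, 1) → index 5
j=5: u_5=61/72 ∈ [17/26, 1) → index 5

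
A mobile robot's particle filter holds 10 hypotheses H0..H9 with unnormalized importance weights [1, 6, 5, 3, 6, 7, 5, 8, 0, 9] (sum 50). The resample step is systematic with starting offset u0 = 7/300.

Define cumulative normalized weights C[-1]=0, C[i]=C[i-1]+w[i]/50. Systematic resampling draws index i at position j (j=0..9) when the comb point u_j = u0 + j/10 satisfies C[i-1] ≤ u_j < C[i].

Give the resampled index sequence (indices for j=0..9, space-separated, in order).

C = [1/50, 7/50, 6/25, 3/10, 21/50, 14/25, 33/50, 41/50, 41/50, 1]
j=0: u_0=7/300 ∈ [1/50, 7/50) → index 1
j=1: u_1=37/300 ∈ [1/50, 7/50) → index 1
j=2: u_2=67/300 ∈ [7/50, 6/25) → index 2
j=3: u_3=97/300 ∈ [3/10, 21/50) → index 4
j=4: u_4=127/300 ∈ [21/50, 14/25) → index 5
j=5: u_5=157/300 ∈ [21/50, 14/25) → index 5
j=6: u_6=187/300 ∈ [14/25, 33/50) → index 6
j=7: u_7=217/300 ∈ [33/50, 41/50) → index 7
j=8: u_8=247/300 ∈ [41/50, 1) → index 9
j=9: u_9=277/300 ∈ [41/50, 1) → index 9

1 1 2 4 5 5 6 7 9 9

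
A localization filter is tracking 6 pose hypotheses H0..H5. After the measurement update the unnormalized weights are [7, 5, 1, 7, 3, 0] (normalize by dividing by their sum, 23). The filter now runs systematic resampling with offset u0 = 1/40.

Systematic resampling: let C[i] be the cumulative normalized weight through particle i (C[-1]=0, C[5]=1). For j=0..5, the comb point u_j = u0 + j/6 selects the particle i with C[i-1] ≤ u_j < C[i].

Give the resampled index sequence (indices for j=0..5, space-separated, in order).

C = [7/23, 12/23, 13/23, 20/23, 1, 1]
j=0: u_0=1/40 ∈ [0, 7/23) → index 0
j=1: u_1=23/120 ∈ [0, 7/23) → index 0
j=2: u_2=43/120 ∈ [7/23, 12/23) → index 1
j=3: u_3=21/40 ∈ [12/23, 13/23) → index 2
j=4: u_4=83/120 ∈ [13/23, 20/23) → index 3
j=5: u_5=103/120 ∈ [13/23, 20/23) → index 3

0 0 1 2 3 3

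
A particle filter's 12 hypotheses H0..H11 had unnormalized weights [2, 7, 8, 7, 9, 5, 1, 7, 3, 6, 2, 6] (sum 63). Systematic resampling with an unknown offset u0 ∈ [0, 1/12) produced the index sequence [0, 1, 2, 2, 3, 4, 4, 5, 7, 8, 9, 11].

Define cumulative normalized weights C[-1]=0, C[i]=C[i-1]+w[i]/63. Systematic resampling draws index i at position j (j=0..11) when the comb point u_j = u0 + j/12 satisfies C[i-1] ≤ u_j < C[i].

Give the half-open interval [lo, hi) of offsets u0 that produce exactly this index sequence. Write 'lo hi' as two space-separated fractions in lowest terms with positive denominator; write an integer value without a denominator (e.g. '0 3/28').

C = [2/63, 1/7, 17/63, 8/21, 11/21, 38/63, 13/21, 46/63, 7/9, 55/63, 19/21, 1]
j=0 picked index 0: u0 ∈ [0, 2/63)
j=1 picked index 1: u0 ∈ [-13/252, 5/84)
j=2 picked index 2: u0 ∈ [-1/42, 13/126)
j=3 picked index 2: u0 ∈ [-3/28, 5/252)
j=4 picked index 3: u0 ∈ [-4/63, 1/21)
j=5 picked index 4: u0 ∈ [-1/28, 3/28)
j=6 picked index 4: u0 ∈ [-5/42, 1/42)
j=7 picked index 5: u0 ∈ [-5/84, 5/252)
j=8 picked index 7: u0 ∈ [-1/21, 4/63)
j=9 picked index 8: u0 ∈ [-5/252, 1/36)
j=10 picked index 9: u0 ∈ [-1/18, 5/126)
j=11 picked index 11: u0 ∈ [-1/84, 1/12)
intersection: [0, 5/252)

0 5/252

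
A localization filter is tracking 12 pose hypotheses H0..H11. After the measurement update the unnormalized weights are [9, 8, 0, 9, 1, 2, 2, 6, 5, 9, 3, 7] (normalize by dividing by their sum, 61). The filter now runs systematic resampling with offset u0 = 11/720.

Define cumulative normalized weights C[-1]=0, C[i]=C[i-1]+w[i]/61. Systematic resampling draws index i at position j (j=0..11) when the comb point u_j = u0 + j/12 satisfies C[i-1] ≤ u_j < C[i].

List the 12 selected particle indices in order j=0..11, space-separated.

C = [9/61, 17/61, 17/61, 26/61, 27/61, 29/61, 31/61, 37/61, 42/61, 51/61, 54/61, 1]
j=0: u_0=11/720 ∈ [0, 9/61) → index 0
j=1: u_1=71/720 ∈ [0, 9/61) → index 0
j=2: u_2=131/720 ∈ [9/61, 17/61) → index 1
j=3: u_3=191/720 ∈ [9/61, 17/61) → index 1
j=4: u_4=251/720 ∈ [17/61, 26/61) → index 3
j=5: u_5=311/720 ∈ [26/61, 27/61) → index 4
j=6: u_6=371/720 ∈ [31/61, 37/61) → index 7
j=7: u_7=431/720 ∈ [31/61, 37/61) → index 7
j=8: u_8=491/720 ∈ [37/61, 42/61) → index 8
j=9: u_9=551/720 ∈ [42/61, 51/61) → index 9
j=10: u_10=611/720 ∈ [51/61, 54/61) → index 10
j=11: u_11=671/720 ∈ [54/61, 1) → index 11

0 0 1 1 3 4 7 7 8 9 10 11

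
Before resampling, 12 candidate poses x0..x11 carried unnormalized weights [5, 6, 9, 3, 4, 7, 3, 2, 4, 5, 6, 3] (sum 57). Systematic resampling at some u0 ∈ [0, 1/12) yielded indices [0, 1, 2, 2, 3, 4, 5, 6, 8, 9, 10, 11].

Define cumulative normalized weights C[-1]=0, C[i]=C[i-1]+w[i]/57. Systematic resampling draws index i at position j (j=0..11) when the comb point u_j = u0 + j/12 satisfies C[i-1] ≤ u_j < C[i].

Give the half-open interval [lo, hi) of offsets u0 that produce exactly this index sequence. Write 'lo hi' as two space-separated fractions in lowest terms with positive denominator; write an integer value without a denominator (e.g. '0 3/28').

C = [5/57, 11/57, 20/57, 23/57, 9/19, 34/57, 37/57, 13/19, 43/57, 16/19, 18/19, 1]
j=0 picked index 0: u0 ∈ [0, 5/57)
j=1 picked index 1: u0 ∈ [1/228, 25/228)
j=2 picked index 2: u0 ∈ [1/38, 7/38)
j=3 picked index 2: u0 ∈ [-13/228, 23/228)
j=4 picked index 3: u0 ∈ [1/57, 4/57)
j=5 picked index 4: u0 ∈ [-1/76, 13/228)
j=6 picked index 5: u0 ∈ [-1/38, 11/114)
j=7 picked index 6: u0 ∈ [1/76, 5/76)
j=8 picked index 8: u0 ∈ [1/57, 5/57)
j=9 picked index 9: u0 ∈ [1/228, 7/76)
j=10 picked index 10: u0 ∈ [1/114, 13/114)
j=11 picked index 11: u0 ∈ [7/228, 1/12)
intersection: [7/228, 13/228)

7/228 13/228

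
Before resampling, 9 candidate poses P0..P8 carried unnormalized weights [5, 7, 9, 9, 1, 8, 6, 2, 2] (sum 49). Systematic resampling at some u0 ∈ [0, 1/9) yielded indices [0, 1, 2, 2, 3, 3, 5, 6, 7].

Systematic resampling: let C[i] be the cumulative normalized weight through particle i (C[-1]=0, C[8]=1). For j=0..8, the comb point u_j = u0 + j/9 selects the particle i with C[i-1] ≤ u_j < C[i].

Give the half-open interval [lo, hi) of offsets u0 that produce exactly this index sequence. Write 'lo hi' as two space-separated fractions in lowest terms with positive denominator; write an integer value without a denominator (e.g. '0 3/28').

13/441 25/441

C = [5/49, 12/49, 3/7, 30/49, 31/49, 39/49, 45/49, 47/49, 1]
j=0 picked index 0: u0 ∈ [0, 5/49)
j=1 picked index 1: u0 ∈ [-4/441, 59/441)
j=2 picked index 2: u0 ∈ [10/441, 13/63)
j=3 picked index 2: u0 ∈ [-13/147, 2/21)
j=4 picked index 3: u0 ∈ [-1/63, 74/441)
j=5 picked index 3: u0 ∈ [-8/63, 25/441)
j=6 picked index 5: u0 ∈ [-5/147, 19/147)
j=7 picked index 6: u0 ∈ [8/441, 62/441)
j=8 picked index 7: u0 ∈ [13/441, 31/441)
intersection: [13/441, 25/441)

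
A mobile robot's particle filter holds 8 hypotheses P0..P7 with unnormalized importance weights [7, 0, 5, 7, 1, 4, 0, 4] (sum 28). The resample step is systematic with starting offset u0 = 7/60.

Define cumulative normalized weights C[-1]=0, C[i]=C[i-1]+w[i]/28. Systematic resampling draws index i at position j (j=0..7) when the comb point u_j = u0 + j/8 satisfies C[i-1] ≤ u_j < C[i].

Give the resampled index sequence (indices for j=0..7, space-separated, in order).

C = [1/4, 1/4, 3/7, 19/28, 5/7, 6/7, 6/7, 1]
j=0: u_0=7/60 ∈ [0, 1/4) → index 0
j=1: u_1=29/120 ∈ [0, 1/4) → index 0
j=2: u_2=11/30 ∈ [1/4, 3/7) → index 2
j=3: u_3=59/120 ∈ [3/7, 19/28) → index 3
j=4: u_4=37/60 ∈ [3/7, 19/28) → index 3
j=5: u_5=89/120 ∈ [5/7, 6/7) → index 5
j=6: u_6=13/15 ∈ [6/7, 1) → index 7
j=7: u_7=119/120 ∈ [6/7, 1) → index 7

0 0 2 3 3 5 7 7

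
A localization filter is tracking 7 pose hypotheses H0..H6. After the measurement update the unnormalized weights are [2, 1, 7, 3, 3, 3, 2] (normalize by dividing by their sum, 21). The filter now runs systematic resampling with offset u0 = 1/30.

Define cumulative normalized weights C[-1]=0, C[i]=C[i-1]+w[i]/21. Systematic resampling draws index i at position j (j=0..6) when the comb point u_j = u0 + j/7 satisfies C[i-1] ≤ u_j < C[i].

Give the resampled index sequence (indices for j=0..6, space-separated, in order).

0 2 2 2 3 4 5

C = [2/21, 1/7, 10/21, 13/21, 16/21, 19/21, 1]
j=0: u_0=1/30 ∈ [0, 2/21) → index 0
j=1: u_1=37/210 ∈ [1/7, 10/21) → index 2
j=2: u_2=67/210 ∈ [1/7, 10/21) → index 2
j=3: u_3=97/210 ∈ [1/7, 10/21) → index 2
j=4: u_4=127/210 ∈ [10/21, 13/21) → index 3
j=5: u_5=157/210 ∈ [13/21, 16/21) → index 4
j=6: u_6=187/210 ∈ [16/21, 19/21) → index 5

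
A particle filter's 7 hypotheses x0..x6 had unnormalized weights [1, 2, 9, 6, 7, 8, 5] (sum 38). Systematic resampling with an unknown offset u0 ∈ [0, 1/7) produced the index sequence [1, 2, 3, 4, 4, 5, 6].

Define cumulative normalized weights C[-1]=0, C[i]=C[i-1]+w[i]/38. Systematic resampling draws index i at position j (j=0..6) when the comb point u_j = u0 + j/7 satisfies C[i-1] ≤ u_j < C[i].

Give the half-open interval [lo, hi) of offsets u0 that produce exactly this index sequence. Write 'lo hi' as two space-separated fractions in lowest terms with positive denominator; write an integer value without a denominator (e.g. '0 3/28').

C = [1/38, 3/38, 6/19, 9/19, 25/38, 33/38, 1]
j=0 picked index 1: u0 ∈ [1/38, 3/38)
j=1 picked index 2: u0 ∈ [-17/266, 23/133)
j=2 picked index 3: u0 ∈ [4/133, 25/133)
j=3 picked index 4: u0 ∈ [6/133, 61/266)
j=4 picked index 4: u0 ∈ [-13/133, 23/266)
j=5 picked index 5: u0 ∈ [-15/266, 41/266)
j=6 picked index 6: u0 ∈ [3/266, 1/7)
intersection: [6/133, 3/38)

6/133 3/38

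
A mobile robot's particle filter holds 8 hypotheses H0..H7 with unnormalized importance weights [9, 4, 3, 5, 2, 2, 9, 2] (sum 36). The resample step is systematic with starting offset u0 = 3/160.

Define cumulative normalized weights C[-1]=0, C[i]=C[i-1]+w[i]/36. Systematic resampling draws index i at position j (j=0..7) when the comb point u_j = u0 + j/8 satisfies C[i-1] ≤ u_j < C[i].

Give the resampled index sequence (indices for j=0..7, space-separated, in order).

0 0 1 2 3 5 6 6

C = [1/4, 13/36, 4/9, 7/12, 23/36, 25/36, 17/18, 1]
j=0: u_0=3/160 ∈ [0, 1/4) → index 0
j=1: u_1=23/160 ∈ [0, 1/4) → index 0
j=2: u_2=43/160 ∈ [1/4, 13/36) → index 1
j=3: u_3=63/160 ∈ [13/36, 4/9) → index 2
j=4: u_4=83/160 ∈ [4/9, 7/12) → index 3
j=5: u_5=103/160 ∈ [23/36, 25/36) → index 5
j=6: u_6=123/160 ∈ [25/36, 17/18) → index 6
j=7: u_7=143/160 ∈ [25/36, 17/18) → index 6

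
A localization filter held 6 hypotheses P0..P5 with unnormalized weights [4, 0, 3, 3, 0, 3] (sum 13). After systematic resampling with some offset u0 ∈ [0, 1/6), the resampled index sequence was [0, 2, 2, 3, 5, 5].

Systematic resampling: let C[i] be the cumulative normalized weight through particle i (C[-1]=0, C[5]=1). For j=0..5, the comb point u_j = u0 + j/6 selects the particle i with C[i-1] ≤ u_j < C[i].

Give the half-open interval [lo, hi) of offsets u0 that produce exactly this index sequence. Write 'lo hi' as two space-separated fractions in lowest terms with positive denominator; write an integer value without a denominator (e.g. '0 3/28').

C = [4/13, 4/13, 7/13, 10/13, 10/13, 1]
j=0 picked index 0: u0 ∈ [0, 4/13)
j=1 picked index 2: u0 ∈ [11/78, 29/78)
j=2 picked index 2: u0 ∈ [-1/39, 8/39)
j=3 picked index 3: u0 ∈ [1/26, 7/26)
j=4 picked index 5: u0 ∈ [4/39, 1/3)
j=5 picked index 5: u0 ∈ [-5/78, 1/6)
intersection: [11/78, 1/6)

11/78 1/6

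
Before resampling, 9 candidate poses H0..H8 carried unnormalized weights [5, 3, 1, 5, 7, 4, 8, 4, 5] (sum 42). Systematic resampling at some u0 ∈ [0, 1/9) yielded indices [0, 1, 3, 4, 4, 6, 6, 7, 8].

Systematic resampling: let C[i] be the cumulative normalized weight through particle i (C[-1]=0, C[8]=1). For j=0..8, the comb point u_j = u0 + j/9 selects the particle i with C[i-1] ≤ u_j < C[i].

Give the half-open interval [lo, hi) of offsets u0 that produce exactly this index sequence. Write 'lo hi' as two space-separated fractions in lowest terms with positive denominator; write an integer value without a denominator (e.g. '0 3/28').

C = [5/42, 4/21, 3/14, 1/3, 1/2, 25/42, 11/14, 37/42, 1]
j=0 picked index 0: u0 ∈ [0, 5/42)
j=1 picked index 1: u0 ∈ [1/126, 5/63)
j=2 picked index 3: u0 ∈ [-1/126, 1/9)
j=3 picked index 4: u0 ∈ [0, 1/6)
j=4 picked index 4: u0 ∈ [-1/9, 1/18)
j=5 picked index 6: u0 ∈ [5/126, 29/126)
j=6 picked index 6: u0 ∈ [-1/14, 5/42)
j=7 picked index 7: u0 ∈ [1/126, 13/126)
j=8 picked index 8: u0 ∈ [-1/126, 1/9)
intersection: [5/126, 1/18)

5/126 1/18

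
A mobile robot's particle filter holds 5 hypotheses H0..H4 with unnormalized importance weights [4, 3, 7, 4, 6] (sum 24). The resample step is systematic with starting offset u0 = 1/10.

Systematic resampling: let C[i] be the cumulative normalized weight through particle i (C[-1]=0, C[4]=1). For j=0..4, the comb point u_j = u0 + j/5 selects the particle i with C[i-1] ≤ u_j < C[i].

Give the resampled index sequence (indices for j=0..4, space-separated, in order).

0 2 2 3 4

C = [1/6, 7/24, 7/12, 3/4, 1]
j=0: u_0=1/10 ∈ [0, 1/6) → index 0
j=1: u_1=3/10 ∈ [7/24, 7/12) → index 2
j=2: u_2=1/2 ∈ [7/24, 7/12) → index 2
j=3: u_3=7/10 ∈ [7/12, 3/4) → index 3
j=4: u_4=9/10 ∈ [3/4, 1) → index 4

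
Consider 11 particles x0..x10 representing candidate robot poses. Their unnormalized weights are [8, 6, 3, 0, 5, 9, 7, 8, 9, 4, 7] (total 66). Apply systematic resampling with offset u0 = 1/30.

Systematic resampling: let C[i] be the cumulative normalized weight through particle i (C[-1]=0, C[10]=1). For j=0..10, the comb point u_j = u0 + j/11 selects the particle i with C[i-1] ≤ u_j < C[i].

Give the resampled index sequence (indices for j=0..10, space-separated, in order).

0 1 2 4 5 6 7 7 8 9 10

C = [4/33, 7/33, 17/66, 17/66, 1/3, 31/66, 19/33, 23/33, 5/6, 59/66, 1]
j=0: u_0=1/30 ∈ [0, 4/33) → index 0
j=1: u_1=41/330 ∈ [4/33, 7/33) → index 1
j=2: u_2=71/330 ∈ [7/33, 17/66) → index 2
j=3: u_3=101/330 ∈ [17/66, 1/3) → index 4
j=4: u_4=131/330 ∈ [1/3, 31/66) → index 5
j=5: u_5=161/330 ∈ [31/66, 19/33) → index 6
j=6: u_6=191/330 ∈ [19/33, 23/33) → index 7
j=7: u_7=221/330 ∈ [19/33, 23/33) → index 7
j=8: u_8=251/330 ∈ [23/33, 5/6) → index 8
j=9: u_9=281/330 ∈ [5/6, 59/66) → index 9
j=10: u_10=311/330 ∈ [59/66, 1) → index 10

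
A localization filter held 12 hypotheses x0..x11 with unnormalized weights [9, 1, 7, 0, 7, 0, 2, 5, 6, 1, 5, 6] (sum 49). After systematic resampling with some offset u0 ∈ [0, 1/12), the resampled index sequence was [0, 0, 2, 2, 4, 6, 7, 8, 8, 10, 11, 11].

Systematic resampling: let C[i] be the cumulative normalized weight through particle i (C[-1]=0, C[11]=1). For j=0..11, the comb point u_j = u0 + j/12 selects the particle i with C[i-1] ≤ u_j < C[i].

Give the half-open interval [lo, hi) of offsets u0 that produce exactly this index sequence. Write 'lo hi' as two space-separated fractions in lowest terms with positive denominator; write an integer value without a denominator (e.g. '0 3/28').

C = [9/49, 10/49, 17/49, 17/49, 24/49, 24/49, 26/49, 31/49, 37/49, 38/49, 43/49, 1]
j=0 picked index 0: u0 ∈ [0, 9/49)
j=1 picked index 0: u0 ∈ [-1/12, 59/588)
j=2 picked index 2: u0 ∈ [11/294, 53/294)
j=3 picked index 2: u0 ∈ [-9/196, 19/196)
j=4 picked index 4: u0 ∈ [2/147, 23/147)
j=5 picked index 6: u0 ∈ [43/588, 67/588)
j=6 picked index 7: u0 ∈ [3/98, 13/98)
j=7 picked index 8: u0 ∈ [29/588, 101/588)
j=8 picked index 8: u0 ∈ [-5/147, 13/147)
j=9 picked index 10: u0 ∈ [5/196, 25/196)
j=10 picked index 11: u0 ∈ [13/294, 1/6)
j=11 picked index 11: u0 ∈ [-23/588, 1/12)
intersection: [43/588, 1/12)

43/588 1/12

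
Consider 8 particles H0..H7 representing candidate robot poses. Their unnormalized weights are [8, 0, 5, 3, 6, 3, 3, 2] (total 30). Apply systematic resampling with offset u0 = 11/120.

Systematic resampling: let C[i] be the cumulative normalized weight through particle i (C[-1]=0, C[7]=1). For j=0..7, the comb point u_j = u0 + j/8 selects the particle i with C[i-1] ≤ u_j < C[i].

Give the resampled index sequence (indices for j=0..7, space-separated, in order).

C = [4/15, 4/15, 13/30, 8/15, 11/15, 5/6, 14/15, 1]
j=0: u_0=11/120 ∈ [0, 4/15) → index 0
j=1: u_1=13/60 ∈ [0, 4/15) → index 0
j=2: u_2=41/120 ∈ [4/15, 13/30) → index 2
j=3: u_3=7/15 ∈ [13/30, 8/15) → index 3
j=4: u_4=71/120 ∈ [8/15, 11/15) → index 4
j=5: u_5=43/60 ∈ [8/15, 11/15) → index 4
j=6: u_6=101/120 ∈ [5/6, 14/15) → index 6
j=7: u_7=29/30 ∈ [14/15, 1) → index 7

0 0 2 3 4 4 6 7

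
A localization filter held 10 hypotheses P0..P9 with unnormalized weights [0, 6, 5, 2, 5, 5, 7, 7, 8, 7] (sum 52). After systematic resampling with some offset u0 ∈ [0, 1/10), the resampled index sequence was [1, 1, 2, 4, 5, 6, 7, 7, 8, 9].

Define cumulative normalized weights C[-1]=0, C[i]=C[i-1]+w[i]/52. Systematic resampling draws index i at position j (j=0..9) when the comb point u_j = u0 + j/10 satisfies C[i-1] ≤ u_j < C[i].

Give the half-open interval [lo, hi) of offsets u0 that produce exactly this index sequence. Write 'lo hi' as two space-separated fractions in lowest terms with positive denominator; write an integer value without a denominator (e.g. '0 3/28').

C = [0, 3/26, 11/52, 1/4, 9/26, 23/52, 15/26, 37/52, 45/52, 1]
j=0 picked index 1: u0 ∈ [0, 3/26)
j=1 picked index 1: u0 ∈ [-1/10, 1/65)
j=2 picked index 2: u0 ∈ [-11/130, 3/260)
j=3 picked index 4: u0 ∈ [-1/20, 3/65)
j=4 picked index 5: u0 ∈ [-7/130, 11/260)
j=5 picked index 6: u0 ∈ [-3/52, 1/13)
j=6 picked index 7: u0 ∈ [-3/130, 29/260)
j=7 picked index 7: u0 ∈ [-8/65, 3/260)
j=8 picked index 8: u0 ∈ [-23/260, 17/260)
j=9 picked index 9: u0 ∈ [-9/260, 1/10)
intersection: [0, 3/260)

0 3/260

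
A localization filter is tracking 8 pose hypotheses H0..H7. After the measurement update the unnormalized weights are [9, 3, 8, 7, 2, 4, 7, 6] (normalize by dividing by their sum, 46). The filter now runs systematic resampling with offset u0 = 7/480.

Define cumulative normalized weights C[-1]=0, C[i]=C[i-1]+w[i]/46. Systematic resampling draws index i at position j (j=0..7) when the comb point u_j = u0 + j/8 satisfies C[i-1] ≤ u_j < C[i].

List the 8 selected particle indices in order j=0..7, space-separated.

0 0 2 2 3 5 6 7

C = [9/46, 6/23, 10/23, 27/46, 29/46, 33/46, 20/23, 1]
j=0: u_0=7/480 ∈ [0, 9/46) → index 0
j=1: u_1=67/480 ∈ [0, 9/46) → index 0
j=2: u_2=127/480 ∈ [6/23, 10/23) → index 2
j=3: u_3=187/480 ∈ [6/23, 10/23) → index 2
j=4: u_4=247/480 ∈ [10/23, 27/46) → index 3
j=5: u_5=307/480 ∈ [29/46, 33/46) → index 5
j=6: u_6=367/480 ∈ [33/46, 20/23) → index 6
j=7: u_7=427/480 ∈ [20/23, 1) → index 7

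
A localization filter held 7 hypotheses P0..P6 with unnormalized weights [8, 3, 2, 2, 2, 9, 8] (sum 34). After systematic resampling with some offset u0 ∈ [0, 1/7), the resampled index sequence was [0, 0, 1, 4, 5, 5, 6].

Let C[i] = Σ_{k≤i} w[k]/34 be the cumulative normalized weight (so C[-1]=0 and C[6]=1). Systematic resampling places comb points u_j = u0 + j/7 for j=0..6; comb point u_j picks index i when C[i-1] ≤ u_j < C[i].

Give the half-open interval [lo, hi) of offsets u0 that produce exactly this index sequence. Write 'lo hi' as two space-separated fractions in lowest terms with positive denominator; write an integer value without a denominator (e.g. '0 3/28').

C = [4/17, 11/34, 13/34, 15/34, 1/2, 13/17, 1]
j=0 picked index 0: u0 ∈ [0, 4/17)
j=1 picked index 0: u0 ∈ [-1/7, 11/119)
j=2 picked index 1: u0 ∈ [-6/119, 9/238)
j=3 picked index 4: u0 ∈ [3/238, 1/14)
j=4 picked index 5: u0 ∈ [-1/14, 23/119)
j=5 picked index 5: u0 ∈ [-3/14, 6/119)
j=6 picked index 6: u0 ∈ [-11/119, 1/7)
intersection: [3/238, 9/238)

3/238 9/238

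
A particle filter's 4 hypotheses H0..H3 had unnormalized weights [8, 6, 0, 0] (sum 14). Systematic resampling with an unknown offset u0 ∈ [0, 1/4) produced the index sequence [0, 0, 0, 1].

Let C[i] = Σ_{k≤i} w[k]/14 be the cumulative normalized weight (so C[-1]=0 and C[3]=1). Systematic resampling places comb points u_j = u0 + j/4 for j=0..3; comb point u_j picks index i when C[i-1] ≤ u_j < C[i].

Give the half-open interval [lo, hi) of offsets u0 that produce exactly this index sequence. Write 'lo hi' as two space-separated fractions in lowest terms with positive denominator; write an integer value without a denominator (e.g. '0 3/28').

0 1/14

C = [4/7, 1, 1, 1]
j=0 picked index 0: u0 ∈ [0, 4/7)
j=1 picked index 0: u0 ∈ [-1/4, 9/28)
j=2 picked index 0: u0 ∈ [-1/2, 1/14)
j=3 picked index 1: u0 ∈ [-5/28, 1/4)
intersection: [0, 1/14)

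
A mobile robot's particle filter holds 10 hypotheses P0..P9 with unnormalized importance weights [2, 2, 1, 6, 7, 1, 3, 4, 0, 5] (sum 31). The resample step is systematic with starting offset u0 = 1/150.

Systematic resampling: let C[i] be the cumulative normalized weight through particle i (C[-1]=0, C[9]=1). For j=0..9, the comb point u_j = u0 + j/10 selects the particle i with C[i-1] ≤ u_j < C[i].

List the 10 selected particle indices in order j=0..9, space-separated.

C = [2/31, 4/31, 5/31, 11/31, 18/31, 19/31, 22/31, 26/31, 26/31, 1]
j=0: u_0=1/150 ∈ [0, 2/31) → index 0
j=1: u_1=8/75 ∈ [2/31, 4/31) → index 1
j=2: u_2=31/150 ∈ [5/31, 11/31) → index 3
j=3: u_3=23/75 ∈ [5/31, 11/31) → index 3
j=4: u_4=61/150 ∈ [11/31, 18/31) → index 4
j=5: u_5=38/75 ∈ [11/31, 18/31) → index 4
j=6: u_6=91/150 ∈ [18/31, 19/31) → index 5
j=7: u_7=53/75 ∈ [19/31, 22/31) → index 6
j=8: u_8=121/150 ∈ [22/31, 26/31) → index 7
j=9: u_9=68/75 ∈ [26/31, 1) → index 9

0 1 3 3 4 4 5 6 7 9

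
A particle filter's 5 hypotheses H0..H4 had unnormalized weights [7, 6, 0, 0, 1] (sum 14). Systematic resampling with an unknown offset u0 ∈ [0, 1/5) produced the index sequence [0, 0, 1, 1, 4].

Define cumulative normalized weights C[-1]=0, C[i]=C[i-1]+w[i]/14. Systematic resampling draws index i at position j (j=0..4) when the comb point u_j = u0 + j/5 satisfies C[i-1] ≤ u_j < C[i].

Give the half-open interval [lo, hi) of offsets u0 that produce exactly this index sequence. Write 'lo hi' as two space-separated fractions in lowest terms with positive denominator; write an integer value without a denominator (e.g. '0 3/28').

C = [1/2, 13/14, 13/14, 13/14, 1]
j=0 picked index 0: u0 ∈ [0, 1/2)
j=1 picked index 0: u0 ∈ [-1/5, 3/10)
j=2 picked index 1: u0 ∈ [1/10, 37/70)
j=3 picked index 1: u0 ∈ [-1/10, 23/70)
j=4 picked index 4: u0 ∈ [9/70, 1/5)
intersection: [9/70, 1/5)

9/70 1/5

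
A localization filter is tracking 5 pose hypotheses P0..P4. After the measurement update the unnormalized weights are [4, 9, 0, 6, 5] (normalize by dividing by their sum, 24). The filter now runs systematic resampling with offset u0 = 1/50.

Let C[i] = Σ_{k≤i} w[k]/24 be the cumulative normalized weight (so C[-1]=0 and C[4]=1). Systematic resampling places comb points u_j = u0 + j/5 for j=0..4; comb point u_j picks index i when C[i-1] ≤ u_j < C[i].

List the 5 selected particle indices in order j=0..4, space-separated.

C = [1/6, 13/24, 13/24, 19/24, 1]
j=0: u_0=1/50 ∈ [0, 1/6) → index 0
j=1: u_1=11/50 ∈ [1/6, 13/24) → index 1
j=2: u_2=21/50 ∈ [1/6, 13/24) → index 1
j=3: u_3=31/50 ∈ [13/24, 19/24) → index 3
j=4: u_4=41/50 ∈ [19/24, 1) → index 4

0 1 1 3 4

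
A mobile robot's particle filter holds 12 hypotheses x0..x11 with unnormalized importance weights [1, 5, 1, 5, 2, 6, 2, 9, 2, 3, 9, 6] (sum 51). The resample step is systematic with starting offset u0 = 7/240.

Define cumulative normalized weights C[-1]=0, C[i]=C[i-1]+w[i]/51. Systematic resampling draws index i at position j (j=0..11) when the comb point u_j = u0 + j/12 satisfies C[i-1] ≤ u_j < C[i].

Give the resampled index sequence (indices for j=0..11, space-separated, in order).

C = [1/51, 2/17, 7/51, 4/17, 14/51, 20/51, 22/51, 31/51, 11/17, 12/17, 15/17, 1]
j=0: u_0=7/240 ∈ [1/51, 2/17) → index 1
j=1: u_1=9/80 ∈ [1/51, 2/17) → index 1
j=2: u_2=47/240 ∈ [7/51, 4/17) → index 3
j=3: u_3=67/240 ∈ [14/51, 20/51) → index 5
j=4: u_4=29/80 ∈ [14/51, 20/51) → index 5
j=5: u_5=107/240 ∈ [22/51, 31/51) → index 7
j=6: u_6=127/240 ∈ [22/51, 31/51) → index 7
j=7: u_7=49/80 ∈ [31/51, 11/17) → index 8
j=8: u_8=167/240 ∈ [11/17, 12/17) → index 9
j=9: u_9=187/240 ∈ [12/17, 15/17) → index 10
j=10: u_10=69/80 ∈ [12/17, 15/17) → index 10
j=11: u_11=227/240 ∈ [15/17, 1) → index 11

1 1 3 5 5 7 7 8 9 10 10 11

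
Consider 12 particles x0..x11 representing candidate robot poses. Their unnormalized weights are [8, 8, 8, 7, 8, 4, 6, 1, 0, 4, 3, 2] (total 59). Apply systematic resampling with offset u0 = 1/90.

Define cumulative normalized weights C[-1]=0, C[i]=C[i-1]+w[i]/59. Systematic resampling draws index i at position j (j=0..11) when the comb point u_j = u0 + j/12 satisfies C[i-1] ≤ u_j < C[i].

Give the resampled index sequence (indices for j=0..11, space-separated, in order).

0 0 1 1 2 3 3 4 5 6 7 10

C = [8/59, 16/59, 24/59, 31/59, 39/59, 43/59, 49/59, 50/59, 50/59, 54/59, 57/59, 1]
j=0: u_0=1/90 ∈ [0, 8/59) → index 0
j=1: u_1=17/180 ∈ [0, 8/59) → index 0
j=2: u_2=8/45 ∈ [8/59, 16/59) → index 1
j=3: u_3=47/180 ∈ [8/59, 16/59) → index 1
j=4: u_4=31/90 ∈ [16/59, 24/59) → index 2
j=5: u_5=77/180 ∈ [24/59, 31/59) → index 3
j=6: u_6=23/45 ∈ [24/59, 31/59) → index 3
j=7: u_7=107/180 ∈ [31/59, 39/59) → index 4
j=8: u_8=61/90 ∈ [39/59, 43/59) → index 5
j=9: u_9=137/180 ∈ [43/59, 49/59) → index 6
j=10: u_10=38/45 ∈ [49/59, 50/59) → index 7
j=11: u_11=167/180 ∈ [54/59, 57/59) → index 10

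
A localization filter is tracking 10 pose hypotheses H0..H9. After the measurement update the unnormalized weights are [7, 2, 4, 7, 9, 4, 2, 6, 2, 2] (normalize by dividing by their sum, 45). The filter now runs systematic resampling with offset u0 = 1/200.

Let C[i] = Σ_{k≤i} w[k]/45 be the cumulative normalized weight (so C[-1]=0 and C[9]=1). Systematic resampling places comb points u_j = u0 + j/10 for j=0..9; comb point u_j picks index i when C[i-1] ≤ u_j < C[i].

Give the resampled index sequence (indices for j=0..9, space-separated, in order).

0 0 2 3 3 4 4 5 7 7

C = [7/45, 1/5, 13/45, 4/9, 29/45, 11/15, 7/9, 41/45, 43/45, 1]
j=0: u_0=1/200 ∈ [0, 7/45) → index 0
j=1: u_1=21/200 ∈ [0, 7/45) → index 0
j=2: u_2=41/200 ∈ [1/5, 13/45) → index 2
j=3: u_3=61/200 ∈ [13/45, 4/9) → index 3
j=4: u_4=81/200 ∈ [13/45, 4/9) → index 3
j=5: u_5=101/200 ∈ [4/9, 29/45) → index 4
j=6: u_6=121/200 ∈ [4/9, 29/45) → index 4
j=7: u_7=141/200 ∈ [29/45, 11/15) → index 5
j=8: u_8=161/200 ∈ [7/9, 41/45) → index 7
j=9: u_9=181/200 ∈ [7/9, 41/45) → index 7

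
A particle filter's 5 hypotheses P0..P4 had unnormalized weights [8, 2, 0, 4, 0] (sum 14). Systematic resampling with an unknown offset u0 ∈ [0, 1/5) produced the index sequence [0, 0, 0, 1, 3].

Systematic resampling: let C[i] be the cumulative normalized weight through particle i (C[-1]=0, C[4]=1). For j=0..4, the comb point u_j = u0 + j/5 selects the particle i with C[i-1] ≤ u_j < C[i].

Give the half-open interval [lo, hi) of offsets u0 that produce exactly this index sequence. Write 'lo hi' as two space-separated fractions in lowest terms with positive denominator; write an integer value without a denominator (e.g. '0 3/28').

0 4/35

C = [4/7, 5/7, 5/7, 1, 1]
j=0 picked index 0: u0 ∈ [0, 4/7)
j=1 picked index 0: u0 ∈ [-1/5, 13/35)
j=2 picked index 0: u0 ∈ [-2/5, 6/35)
j=3 picked index 1: u0 ∈ [-1/35, 4/35)
j=4 picked index 3: u0 ∈ [-3/35, 1/5)
intersection: [0, 4/35)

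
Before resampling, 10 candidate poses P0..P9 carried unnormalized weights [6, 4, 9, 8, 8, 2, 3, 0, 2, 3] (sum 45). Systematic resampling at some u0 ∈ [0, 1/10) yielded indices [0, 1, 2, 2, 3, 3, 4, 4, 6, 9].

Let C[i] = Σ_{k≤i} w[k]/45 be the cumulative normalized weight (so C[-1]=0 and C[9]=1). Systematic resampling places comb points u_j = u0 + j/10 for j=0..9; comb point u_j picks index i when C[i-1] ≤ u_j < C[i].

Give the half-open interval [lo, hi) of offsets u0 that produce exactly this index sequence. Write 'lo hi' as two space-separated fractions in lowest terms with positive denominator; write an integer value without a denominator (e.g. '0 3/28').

1/30 7/90

C = [2/15, 2/9, 19/45, 3/5, 7/9, 37/45, 8/9, 8/9, 14/15, 1]
j=0 picked index 0: u0 ∈ [0, 2/15)
j=1 picked index 1: u0 ∈ [1/30, 11/90)
j=2 picked index 2: u0 ∈ [1/45, 2/9)
j=3 picked index 2: u0 ∈ [-7/90, 11/90)
j=4 picked index 3: u0 ∈ [1/45, 1/5)
j=5 picked index 3: u0 ∈ [-7/90, 1/10)
j=6 picked index 4: u0 ∈ [0, 8/45)
j=7 picked index 4: u0 ∈ [-1/10, 7/90)
j=8 picked index 6: u0 ∈ [1/45, 4/45)
j=9 picked index 9: u0 ∈ [1/30, 1/10)
intersection: [1/30, 7/90)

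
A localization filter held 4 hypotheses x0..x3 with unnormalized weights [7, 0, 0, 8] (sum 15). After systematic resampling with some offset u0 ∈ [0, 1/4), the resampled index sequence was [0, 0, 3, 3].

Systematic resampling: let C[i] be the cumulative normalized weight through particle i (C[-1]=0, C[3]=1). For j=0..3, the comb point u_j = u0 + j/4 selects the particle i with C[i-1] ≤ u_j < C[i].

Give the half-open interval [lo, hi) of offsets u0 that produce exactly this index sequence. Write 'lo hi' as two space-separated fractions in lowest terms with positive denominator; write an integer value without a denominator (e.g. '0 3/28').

C = [7/15, 7/15, 7/15, 1]
j=0 picked index 0: u0 ∈ [0, 7/15)
j=1 picked index 0: u0 ∈ [-1/4, 13/60)
j=2 picked index 3: u0 ∈ [-1/30, 1/2)
j=3 picked index 3: u0 ∈ [-17/60, 1/4)
intersection: [0, 13/60)

0 13/60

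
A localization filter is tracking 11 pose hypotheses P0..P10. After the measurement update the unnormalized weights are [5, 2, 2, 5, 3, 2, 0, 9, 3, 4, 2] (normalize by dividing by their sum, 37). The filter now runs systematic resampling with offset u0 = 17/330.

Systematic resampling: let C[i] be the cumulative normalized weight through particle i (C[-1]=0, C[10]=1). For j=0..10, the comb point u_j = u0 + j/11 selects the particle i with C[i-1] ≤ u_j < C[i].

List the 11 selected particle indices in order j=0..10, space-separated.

0 1 2 3 4 5 7 7 8 9 10

C = [5/37, 7/37, 9/37, 14/37, 17/37, 19/37, 19/37, 28/37, 31/37, 35/37, 1]
j=0: u_0=17/330 ∈ [0, 5/37) → index 0
j=1: u_1=47/330 ∈ [5/37, 7/37) → index 1
j=2: u_2=7/30 ∈ [7/37, 9/37) → index 2
j=3: u_3=107/330 ∈ [9/37, 14/37) → index 3
j=4: u_4=137/330 ∈ [14/37, 17/37) → index 4
j=5: u_5=167/330 ∈ [17/37, 19/37) → index 5
j=6: u_6=197/330 ∈ [19/37, 28/37) → index 7
j=7: u_7=227/330 ∈ [19/37, 28/37) → index 7
j=8: u_8=257/330 ∈ [28/37, 31/37) → index 8
j=9: u_9=287/330 ∈ [31/37, 35/37) → index 9
j=10: u_10=317/330 ∈ [35/37, 1) → index 10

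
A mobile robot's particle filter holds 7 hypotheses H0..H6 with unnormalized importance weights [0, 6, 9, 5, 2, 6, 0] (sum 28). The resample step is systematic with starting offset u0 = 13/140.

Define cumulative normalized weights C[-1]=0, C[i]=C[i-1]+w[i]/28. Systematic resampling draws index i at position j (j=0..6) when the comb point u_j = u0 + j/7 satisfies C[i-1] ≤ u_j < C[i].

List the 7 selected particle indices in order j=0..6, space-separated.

1 2 2 2 3 5 5

C = [0, 3/14, 15/28, 5/7, 11/14, 1, 1]
j=0: u_0=13/140 ∈ [0, 3/14) → index 1
j=1: u_1=33/140 ∈ [3/14, 15/28) → index 2
j=2: u_2=53/140 ∈ [3/14, 15/28) → index 2
j=3: u_3=73/140 ∈ [3/14, 15/28) → index 2
j=4: u_4=93/140 ∈ [15/28, 5/7) → index 3
j=5: u_5=113/140 ∈ [11/14, 1) → index 5
j=6: u_6=19/20 ∈ [11/14, 1) → index 5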